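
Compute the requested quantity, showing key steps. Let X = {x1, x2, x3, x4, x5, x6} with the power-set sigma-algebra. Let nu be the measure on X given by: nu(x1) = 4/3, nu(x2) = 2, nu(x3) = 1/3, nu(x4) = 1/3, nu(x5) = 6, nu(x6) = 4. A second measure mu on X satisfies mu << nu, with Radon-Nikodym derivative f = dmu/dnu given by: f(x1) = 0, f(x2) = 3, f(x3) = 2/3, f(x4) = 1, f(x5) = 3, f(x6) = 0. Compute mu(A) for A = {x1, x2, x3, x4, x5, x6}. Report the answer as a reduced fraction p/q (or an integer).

By the defining property of the Radon-Nikodym derivative, for every measurable set A,
  mu(A) = integral_A f dnu.
Since nu is a discrete measure concentrated on the atoms of X, the integral over A reduces to the sum
  mu(A) = sum_{x in A} f(x) * nu({x}).
Computing each term:
  x1: f(x1) * nu(x1) = 0 * 4/3 = 0.
  x2: f(x2) * nu(x2) = 3 * 2 = 6.
  x3: f(x3) * nu(x3) = 2/3 * 1/3 = 2/9.
  x4: f(x4) * nu(x4) = 1 * 1/3 = 1/3.
  x5: f(x5) * nu(x5) = 3 * 6 = 18.
  x6: f(x6) * nu(x6) = 0 * 4 = 0.
Summing: mu(A) = 0 + 6 + 2/9 + 1/3 + 18 + 0 = 221/9.

221/9


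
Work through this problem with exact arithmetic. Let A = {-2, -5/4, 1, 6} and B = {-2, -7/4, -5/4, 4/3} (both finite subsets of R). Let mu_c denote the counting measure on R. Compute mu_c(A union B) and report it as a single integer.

Counting measure on a finite set equals cardinality. By inclusion-exclusion, |A union B| = |A| + |B| - |A cap B|.
|A| = 4, |B| = 4, |A cap B| = 2.
So mu_c(A union B) = 4 + 4 - 2 = 6.

6


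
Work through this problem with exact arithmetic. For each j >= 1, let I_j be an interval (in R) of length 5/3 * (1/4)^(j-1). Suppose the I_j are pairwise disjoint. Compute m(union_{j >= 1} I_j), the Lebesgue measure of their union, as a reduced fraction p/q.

By countable additivity of the Lebesgue measure on pairwise disjoint measurable sets,
  m(union_{j >= 1} I_j) = sum_{j >= 1} m(I_j) = sum_{j >= 1} a * r^(j-1),
  with a = 5/3 and r = 1/4.
Since 0 < r = 1/4 < 1, the geometric series converges:
  sum_{j >= 1} a * r^(j-1) = a / (1 - r).
  = 5/3 / (1 - 1/4)
  = 5/3 / (3/4)
  = 20/9.

20/9


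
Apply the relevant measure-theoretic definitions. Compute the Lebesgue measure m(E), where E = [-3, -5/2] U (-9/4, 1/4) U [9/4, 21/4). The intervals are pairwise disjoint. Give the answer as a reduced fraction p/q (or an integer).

For pairwise disjoint intervals, m(union_i I_i) = sum_i m(I_i),
and m is invariant under swapping open/closed endpoints (single points have measure 0).
So m(E) = sum_i (b_i - a_i).
  I_1 has length -5/2 - (-3) = 1/2.
  I_2 has length 1/4 - (-9/4) = 5/2.
  I_3 has length 21/4 - 9/4 = 3.
Summing:
  m(E) = 1/2 + 5/2 + 3 = 6.

6


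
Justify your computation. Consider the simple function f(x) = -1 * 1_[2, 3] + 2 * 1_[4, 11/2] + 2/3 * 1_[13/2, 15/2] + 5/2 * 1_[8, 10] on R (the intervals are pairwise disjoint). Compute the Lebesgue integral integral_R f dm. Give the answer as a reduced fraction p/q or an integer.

For a simple function f = sum_i c_i * 1_{A_i} with disjoint A_i,
  integral f dm = sum_i c_i * m(A_i).
Lengths of the A_i:
  m(A_1) = 3 - 2 = 1.
  m(A_2) = 11/2 - 4 = 3/2.
  m(A_3) = 15/2 - 13/2 = 1.
  m(A_4) = 10 - 8 = 2.
Contributions c_i * m(A_i):
  (-1) * (1) = -1.
  (2) * (3/2) = 3.
  (2/3) * (1) = 2/3.
  (5/2) * (2) = 5.
Total: -1 + 3 + 2/3 + 5 = 23/3.

23/3


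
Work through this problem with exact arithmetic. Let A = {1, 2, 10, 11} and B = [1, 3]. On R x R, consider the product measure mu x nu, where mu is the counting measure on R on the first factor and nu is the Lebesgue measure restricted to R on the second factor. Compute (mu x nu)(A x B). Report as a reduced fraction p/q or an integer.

For a measurable rectangle A x B, the product measure satisfies
  (mu x nu)(A x B) = mu(A) * nu(B).
  mu(A) = 4.
  nu(B) = 2.
  (mu x nu)(A x B) = 4 * 2 = 8.

8


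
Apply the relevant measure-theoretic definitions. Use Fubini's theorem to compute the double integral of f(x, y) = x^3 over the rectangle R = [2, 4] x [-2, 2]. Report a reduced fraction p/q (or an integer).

f(x, y) is a tensor product of a function of x and a function of y, and both factors are bounded continuous (hence Lebesgue integrable) on the rectangle, so Fubini's theorem applies:
  integral_R f d(m x m) = (integral_a1^b1 x^3 dx) * (integral_a2^b2 1 dy).
Inner integral in x: integral_{2}^{4} x^3 dx = (4^4 - 2^4)/4
  = 60.
Inner integral in y: integral_{-2}^{2} 1 dy = (2^1 - (-2)^1)/1
  = 4.
Product: (60) * (4) = 240.

240


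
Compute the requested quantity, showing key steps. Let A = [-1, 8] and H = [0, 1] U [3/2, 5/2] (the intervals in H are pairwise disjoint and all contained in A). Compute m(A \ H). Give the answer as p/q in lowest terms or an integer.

The ambient interval has length m(A) = 8 - (-1) = 9.
Since the holes are disjoint and sit inside A, by finite additivity
  m(H) = sum_i (b_i - a_i), and m(A \ H) = m(A) - m(H).
Computing the hole measures:
  m(H_1) = 1 - 0 = 1.
  m(H_2) = 5/2 - 3/2 = 1.
Summed: m(H) = 1 + 1 = 2.
So m(A \ H) = 9 - 2 = 7.

7


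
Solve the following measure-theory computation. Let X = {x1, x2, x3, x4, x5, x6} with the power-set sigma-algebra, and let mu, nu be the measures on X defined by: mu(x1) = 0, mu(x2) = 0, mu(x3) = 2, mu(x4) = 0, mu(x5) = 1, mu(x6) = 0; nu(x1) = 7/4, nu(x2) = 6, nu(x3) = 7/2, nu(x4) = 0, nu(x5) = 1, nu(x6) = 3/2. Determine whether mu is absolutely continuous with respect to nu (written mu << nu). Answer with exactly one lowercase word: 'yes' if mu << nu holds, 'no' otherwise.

mu << nu means: every nu-null measurable set is also mu-null; equivalently, for every atom x, if nu({x}) = 0 then mu({x}) = 0.
Checking each atom:
  x1: nu = 7/4 > 0 -> no constraint.
  x2: nu = 6 > 0 -> no constraint.
  x3: nu = 7/2 > 0 -> no constraint.
  x4: nu = 0, mu = 0 -> consistent with mu << nu.
  x5: nu = 1 > 0 -> no constraint.
  x6: nu = 3/2 > 0 -> no constraint.
No atom violates the condition. Therefore mu << nu.

yes


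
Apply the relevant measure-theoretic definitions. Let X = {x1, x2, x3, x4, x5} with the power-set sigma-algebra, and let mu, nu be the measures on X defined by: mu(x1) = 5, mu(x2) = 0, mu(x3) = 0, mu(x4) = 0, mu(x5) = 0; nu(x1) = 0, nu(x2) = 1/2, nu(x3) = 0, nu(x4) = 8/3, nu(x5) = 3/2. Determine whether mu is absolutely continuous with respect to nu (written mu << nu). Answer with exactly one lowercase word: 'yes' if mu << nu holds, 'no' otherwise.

mu << nu means: every nu-null measurable set is also mu-null; equivalently, for every atom x, if nu({x}) = 0 then mu({x}) = 0.
Checking each atom:
  x1: nu = 0, mu = 5 > 0 -> violates mu << nu.
  x2: nu = 1/2 > 0 -> no constraint.
  x3: nu = 0, mu = 0 -> consistent with mu << nu.
  x4: nu = 8/3 > 0 -> no constraint.
  x5: nu = 3/2 > 0 -> no constraint.
The atom(s) x1 violate the condition (nu = 0 but mu > 0). Therefore mu is NOT absolutely continuous w.r.t. nu.

no


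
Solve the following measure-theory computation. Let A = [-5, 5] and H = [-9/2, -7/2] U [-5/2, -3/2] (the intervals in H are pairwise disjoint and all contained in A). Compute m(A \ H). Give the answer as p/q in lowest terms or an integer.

The ambient interval has length m(A) = 5 - (-5) = 10.
Since the holes are disjoint and sit inside A, by finite additivity
  m(H) = sum_i (b_i - a_i), and m(A \ H) = m(A) - m(H).
Computing the hole measures:
  m(H_1) = -7/2 - (-9/2) = 1.
  m(H_2) = -3/2 - (-5/2) = 1.
Summed: m(H) = 1 + 1 = 2.
So m(A \ H) = 10 - 2 = 8.

8


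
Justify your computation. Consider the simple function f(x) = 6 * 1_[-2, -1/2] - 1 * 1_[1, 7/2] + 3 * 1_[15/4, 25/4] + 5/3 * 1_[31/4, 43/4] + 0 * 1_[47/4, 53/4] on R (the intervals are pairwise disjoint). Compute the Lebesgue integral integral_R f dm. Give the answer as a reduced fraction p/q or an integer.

For a simple function f = sum_i c_i * 1_{A_i} with disjoint A_i,
  integral f dm = sum_i c_i * m(A_i).
Lengths of the A_i:
  m(A_1) = -1/2 - (-2) = 3/2.
  m(A_2) = 7/2 - 1 = 5/2.
  m(A_3) = 25/4 - 15/4 = 5/2.
  m(A_4) = 43/4 - 31/4 = 3.
  m(A_5) = 53/4 - 47/4 = 3/2.
Contributions c_i * m(A_i):
  (6) * (3/2) = 9.
  (-1) * (5/2) = -5/2.
  (3) * (5/2) = 15/2.
  (5/3) * (3) = 5.
  (0) * (3/2) = 0.
Total: 9 - 5/2 + 15/2 + 5 + 0 = 19.

19


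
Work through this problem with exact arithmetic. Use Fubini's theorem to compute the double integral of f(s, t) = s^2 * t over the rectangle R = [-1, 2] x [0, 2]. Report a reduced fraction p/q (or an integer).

f(s, t) is a tensor product of a function of s and a function of t, and both factors are bounded continuous (hence Lebesgue integrable) on the rectangle, so Fubini's theorem applies:
  integral_R f d(m x m) = (integral_a1^b1 s^2 ds) * (integral_a2^b2 t dt).
Inner integral in s: integral_{-1}^{2} s^2 ds = (2^3 - (-1)^3)/3
  = 3.
Inner integral in t: integral_{0}^{2} t dt = (2^2 - 0^2)/2
  = 2.
Product: (3) * (2) = 6.

6


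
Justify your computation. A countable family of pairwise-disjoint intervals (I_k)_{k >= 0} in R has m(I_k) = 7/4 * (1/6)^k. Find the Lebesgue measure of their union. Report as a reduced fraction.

By countable additivity of the Lebesgue measure on pairwise disjoint measurable sets,
  m(union_{k >= 0} I_k) = sum_{k >= 0} m(I_k) = sum_{k >= 0} a * r^k,
  with a = 7/4 and r = 1/6.
Since 0 < r = 1/6 < 1, the geometric series converges:
  sum_{k >= 0} a * r^k = a / (1 - r).
  = 7/4 / (1 - 1/6)
  = 7/4 / (5/6)
  = 21/10.

21/10


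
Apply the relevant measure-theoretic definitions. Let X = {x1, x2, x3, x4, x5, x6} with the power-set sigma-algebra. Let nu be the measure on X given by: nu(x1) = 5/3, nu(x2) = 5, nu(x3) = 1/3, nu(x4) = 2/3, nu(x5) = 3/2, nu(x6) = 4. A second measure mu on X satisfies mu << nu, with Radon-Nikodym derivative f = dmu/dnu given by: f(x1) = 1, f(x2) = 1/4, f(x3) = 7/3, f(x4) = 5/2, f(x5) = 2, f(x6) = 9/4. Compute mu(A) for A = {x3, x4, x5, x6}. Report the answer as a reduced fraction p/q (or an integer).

By the defining property of the Radon-Nikodym derivative, for every measurable set A,
  mu(A) = integral_A f dnu.
Since nu is a discrete measure concentrated on the atoms of X, the integral over A reduces to the sum
  mu(A) = sum_{x in A} f(x) * nu({x}).
Computing each term:
  x3: f(x3) * nu(x3) = 7/3 * 1/3 = 7/9.
  x4: f(x4) * nu(x4) = 5/2 * 2/3 = 5/3.
  x5: f(x5) * nu(x5) = 2 * 3/2 = 3.
  x6: f(x6) * nu(x6) = 9/4 * 4 = 9.
Summing: mu(A) = 7/9 + 5/3 + 3 + 9 = 130/9.

130/9


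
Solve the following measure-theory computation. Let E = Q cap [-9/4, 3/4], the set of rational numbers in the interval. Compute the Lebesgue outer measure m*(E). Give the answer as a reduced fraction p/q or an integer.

The set Q cap [-9/4, 3/4] is countable (a subset of the countable set Q). Lebesgue outer measure of any countable set is 0: each singleton {q} has m*({q}) = 0, and by countable subadditivity m*(union_k {q_k}) <= sum_k m*({q_k}) = sum_k 0 = 0. The reverse inequality m*(E) >= 0 is automatic. So m*(Q cap [-9/4, 3/4]) = 0.

0


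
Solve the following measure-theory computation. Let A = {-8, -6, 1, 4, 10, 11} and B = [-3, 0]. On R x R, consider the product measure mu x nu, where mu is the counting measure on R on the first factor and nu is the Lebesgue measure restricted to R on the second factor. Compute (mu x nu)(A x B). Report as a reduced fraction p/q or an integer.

For a measurable rectangle A x B, the product measure satisfies
  (mu x nu)(A x B) = mu(A) * nu(B).
  mu(A) = 6.
  nu(B) = 3.
  (mu x nu)(A x B) = 6 * 3 = 18.

18


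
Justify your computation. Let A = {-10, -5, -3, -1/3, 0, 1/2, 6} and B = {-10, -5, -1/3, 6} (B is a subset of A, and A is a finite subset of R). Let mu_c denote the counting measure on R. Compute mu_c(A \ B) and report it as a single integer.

Counting measure assigns mu_c(E) = |E| (number of elements) when E is finite. For B subset A, A \ B is the set of elements of A not in B, so |A \ B| = |A| - |B|.
|A| = 7, |B| = 4, so mu_c(A \ B) = 7 - 4 = 3.

3


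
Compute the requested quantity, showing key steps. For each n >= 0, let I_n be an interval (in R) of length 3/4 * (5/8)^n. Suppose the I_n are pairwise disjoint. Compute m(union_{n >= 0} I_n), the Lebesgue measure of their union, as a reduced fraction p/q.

By countable additivity of the Lebesgue measure on pairwise disjoint measurable sets,
  m(union_{n >= 0} I_n) = sum_{n >= 0} m(I_n) = sum_{n >= 0} a * r^n,
  with a = 3/4 and r = 5/8.
Since 0 < r = 5/8 < 1, the geometric series converges:
  sum_{n >= 0} a * r^n = a / (1 - r).
  = 3/4 / (1 - 5/8)
  = 3/4 / (3/8)
  = 2.

2


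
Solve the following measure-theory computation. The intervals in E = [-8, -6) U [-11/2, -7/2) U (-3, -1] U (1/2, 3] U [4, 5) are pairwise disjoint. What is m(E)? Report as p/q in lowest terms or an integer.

For pairwise disjoint intervals, m(union_i I_i) = sum_i m(I_i),
and m is invariant under swapping open/closed endpoints (single points have measure 0).
So m(E) = sum_i (b_i - a_i).
  I_1 has length -6 - (-8) = 2.
  I_2 has length -7/2 - (-11/2) = 2.
  I_3 has length -1 - (-3) = 2.
  I_4 has length 3 - 1/2 = 5/2.
  I_5 has length 5 - 4 = 1.
Summing:
  m(E) = 2 + 2 + 2 + 5/2 + 1 = 19/2.

19/2


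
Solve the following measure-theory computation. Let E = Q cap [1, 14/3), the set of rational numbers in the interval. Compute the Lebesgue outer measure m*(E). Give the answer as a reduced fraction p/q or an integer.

Q cap [1, 14/3) is countable; list its elements as q_1, q_2, ... . Fix eps > 0 and cover the k-th point by an interval of length eps * 2^(-k). The cover has total length eps * sum_{k>=1} 2^(-k) = eps, so by definition of outer measure m*(Q cap [1, 14/3)) <= eps. Since eps was arbitrary and m* >= 0, the outer measure is 0.

0


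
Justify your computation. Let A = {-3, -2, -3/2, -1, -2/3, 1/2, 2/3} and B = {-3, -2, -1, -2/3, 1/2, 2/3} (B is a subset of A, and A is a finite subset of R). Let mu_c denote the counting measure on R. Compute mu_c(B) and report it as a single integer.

Counting measure assigns mu_c(E) = |E| (number of elements) when E is finite.
B has 6 element(s), so mu_c(B) = 6.

6


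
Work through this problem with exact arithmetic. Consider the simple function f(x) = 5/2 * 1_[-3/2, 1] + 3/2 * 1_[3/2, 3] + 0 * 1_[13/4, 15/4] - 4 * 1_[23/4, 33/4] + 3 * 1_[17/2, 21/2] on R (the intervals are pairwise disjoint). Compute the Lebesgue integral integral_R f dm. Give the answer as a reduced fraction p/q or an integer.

For a simple function f = sum_i c_i * 1_{A_i} with disjoint A_i,
  integral f dm = sum_i c_i * m(A_i).
Lengths of the A_i:
  m(A_1) = 1 - (-3/2) = 5/2.
  m(A_2) = 3 - 3/2 = 3/2.
  m(A_3) = 15/4 - 13/4 = 1/2.
  m(A_4) = 33/4 - 23/4 = 5/2.
  m(A_5) = 21/2 - 17/2 = 2.
Contributions c_i * m(A_i):
  (5/2) * (5/2) = 25/4.
  (3/2) * (3/2) = 9/4.
  (0) * (1/2) = 0.
  (-4) * (5/2) = -10.
  (3) * (2) = 6.
Total: 25/4 + 9/4 + 0 - 10 + 6 = 9/2.

9/2


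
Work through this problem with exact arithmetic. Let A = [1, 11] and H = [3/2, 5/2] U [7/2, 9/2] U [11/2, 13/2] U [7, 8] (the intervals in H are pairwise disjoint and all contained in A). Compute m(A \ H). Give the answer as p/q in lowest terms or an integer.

The ambient interval has length m(A) = 11 - 1 = 10.
Since the holes are disjoint and sit inside A, by finite additivity
  m(H) = sum_i (b_i - a_i), and m(A \ H) = m(A) - m(H).
Computing the hole measures:
  m(H_1) = 5/2 - 3/2 = 1.
  m(H_2) = 9/2 - 7/2 = 1.
  m(H_3) = 13/2 - 11/2 = 1.
  m(H_4) = 8 - 7 = 1.
Summed: m(H) = 1 + 1 + 1 + 1 = 4.
So m(A \ H) = 10 - 4 = 6.

6


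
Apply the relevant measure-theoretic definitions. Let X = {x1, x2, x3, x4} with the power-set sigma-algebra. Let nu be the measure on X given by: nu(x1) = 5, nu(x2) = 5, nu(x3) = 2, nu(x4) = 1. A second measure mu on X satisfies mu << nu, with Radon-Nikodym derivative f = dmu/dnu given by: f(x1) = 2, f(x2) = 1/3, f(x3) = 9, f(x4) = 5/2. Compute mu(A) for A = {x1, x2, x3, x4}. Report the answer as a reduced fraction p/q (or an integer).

By the defining property of the Radon-Nikodym derivative, for every measurable set A,
  mu(A) = integral_A f dnu.
Since nu is a discrete measure concentrated on the atoms of X, the integral over A reduces to the sum
  mu(A) = sum_{x in A} f(x) * nu({x}).
Computing each term:
  x1: f(x1) * nu(x1) = 2 * 5 = 10.
  x2: f(x2) * nu(x2) = 1/3 * 5 = 5/3.
  x3: f(x3) * nu(x3) = 9 * 2 = 18.
  x4: f(x4) * nu(x4) = 5/2 * 1 = 5/2.
Summing: mu(A) = 10 + 5/3 + 18 + 5/2 = 193/6.

193/6


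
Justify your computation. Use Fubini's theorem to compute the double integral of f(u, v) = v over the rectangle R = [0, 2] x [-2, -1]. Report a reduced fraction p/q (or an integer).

f(u, v) is a tensor product of a function of u and a function of v, and both factors are bounded continuous (hence Lebesgue integrable) on the rectangle, so Fubini's theorem applies:
  integral_R f d(m x m) = (integral_a1^b1 1 du) * (integral_a2^b2 v dv).
Inner integral in u: integral_{0}^{2} 1 du = (2^1 - 0^1)/1
  = 2.
Inner integral in v: integral_{-2}^{-1} v dv = ((-1)^2 - (-2)^2)/2
  = -3/2.
Product: (2) * (-3/2) = -3.

-3


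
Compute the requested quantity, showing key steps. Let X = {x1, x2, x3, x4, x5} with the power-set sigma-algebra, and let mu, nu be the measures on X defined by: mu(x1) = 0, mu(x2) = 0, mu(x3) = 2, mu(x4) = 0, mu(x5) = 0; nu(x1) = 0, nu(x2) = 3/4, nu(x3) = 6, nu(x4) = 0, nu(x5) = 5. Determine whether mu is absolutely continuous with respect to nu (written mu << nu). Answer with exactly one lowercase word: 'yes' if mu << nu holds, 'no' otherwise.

mu << nu means: every nu-null measurable set is also mu-null; equivalently, for every atom x, if nu({x}) = 0 then mu({x}) = 0.
Checking each atom:
  x1: nu = 0, mu = 0 -> consistent with mu << nu.
  x2: nu = 3/4 > 0 -> no constraint.
  x3: nu = 6 > 0 -> no constraint.
  x4: nu = 0, mu = 0 -> consistent with mu << nu.
  x5: nu = 5 > 0 -> no constraint.
No atom violates the condition. Therefore mu << nu.

yes


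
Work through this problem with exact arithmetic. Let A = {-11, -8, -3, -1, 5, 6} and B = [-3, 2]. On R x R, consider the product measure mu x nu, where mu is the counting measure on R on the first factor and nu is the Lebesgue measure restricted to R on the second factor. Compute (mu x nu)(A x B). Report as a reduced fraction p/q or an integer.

For a measurable rectangle A x B, the product measure satisfies
  (mu x nu)(A x B) = mu(A) * nu(B).
  mu(A) = 6.
  nu(B) = 5.
  (mu x nu)(A x B) = 6 * 5 = 30.

30


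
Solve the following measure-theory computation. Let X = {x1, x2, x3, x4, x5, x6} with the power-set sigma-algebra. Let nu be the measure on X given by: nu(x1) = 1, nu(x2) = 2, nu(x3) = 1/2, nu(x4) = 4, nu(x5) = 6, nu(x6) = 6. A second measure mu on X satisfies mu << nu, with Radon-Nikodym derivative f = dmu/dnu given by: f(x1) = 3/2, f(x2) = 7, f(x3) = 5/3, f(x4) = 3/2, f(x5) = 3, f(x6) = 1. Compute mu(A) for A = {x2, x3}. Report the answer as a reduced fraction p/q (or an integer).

By the defining property of the Radon-Nikodym derivative, for every measurable set A,
  mu(A) = integral_A f dnu.
Since nu is a discrete measure concentrated on the atoms of X, the integral over A reduces to the sum
  mu(A) = sum_{x in A} f(x) * nu({x}).
Computing each term:
  x2: f(x2) * nu(x2) = 7 * 2 = 14.
  x3: f(x3) * nu(x3) = 5/3 * 1/2 = 5/6.
Summing: mu(A) = 14 + 5/6 = 89/6.

89/6


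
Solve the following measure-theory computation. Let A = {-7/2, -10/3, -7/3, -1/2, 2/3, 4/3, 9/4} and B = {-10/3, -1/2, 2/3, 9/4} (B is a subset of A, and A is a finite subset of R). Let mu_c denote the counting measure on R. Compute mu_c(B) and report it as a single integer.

Counting measure assigns mu_c(E) = |E| (number of elements) when E is finite.
B has 4 element(s), so mu_c(B) = 4.

4


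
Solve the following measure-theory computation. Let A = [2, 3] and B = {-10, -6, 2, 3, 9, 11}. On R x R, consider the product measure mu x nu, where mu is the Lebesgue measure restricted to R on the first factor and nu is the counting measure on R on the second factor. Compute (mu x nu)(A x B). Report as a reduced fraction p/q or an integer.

For a measurable rectangle A x B, the product measure satisfies
  (mu x nu)(A x B) = mu(A) * nu(B).
  mu(A) = 1.
  nu(B) = 6.
  (mu x nu)(A x B) = 1 * 6 = 6.

6


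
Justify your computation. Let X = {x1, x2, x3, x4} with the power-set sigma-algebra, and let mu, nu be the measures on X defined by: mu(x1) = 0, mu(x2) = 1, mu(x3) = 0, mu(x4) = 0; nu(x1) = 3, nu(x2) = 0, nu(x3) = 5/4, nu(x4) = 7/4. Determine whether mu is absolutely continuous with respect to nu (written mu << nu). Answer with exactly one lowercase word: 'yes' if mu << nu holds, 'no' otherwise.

mu << nu means: every nu-null measurable set is also mu-null; equivalently, for every atom x, if nu({x}) = 0 then mu({x}) = 0.
Checking each atom:
  x1: nu = 3 > 0 -> no constraint.
  x2: nu = 0, mu = 1 > 0 -> violates mu << nu.
  x3: nu = 5/4 > 0 -> no constraint.
  x4: nu = 7/4 > 0 -> no constraint.
The atom(s) x2 violate the condition (nu = 0 but mu > 0). Therefore mu is NOT absolutely continuous w.r.t. nu.

no


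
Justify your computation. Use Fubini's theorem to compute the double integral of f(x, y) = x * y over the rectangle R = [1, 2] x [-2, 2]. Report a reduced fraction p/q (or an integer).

f(x, y) is a tensor product of a function of x and a function of y, and both factors are bounded continuous (hence Lebesgue integrable) on the rectangle, so Fubini's theorem applies:
  integral_R f d(m x m) = (integral_a1^b1 x dx) * (integral_a2^b2 y dy).
Inner integral in x: integral_{1}^{2} x dx = (2^2 - 1^2)/2
  = 3/2.
Inner integral in y: integral_{-2}^{2} y dy = (2^2 - (-2)^2)/2
  = 0.
Product: (3/2) * (0) = 0.

0


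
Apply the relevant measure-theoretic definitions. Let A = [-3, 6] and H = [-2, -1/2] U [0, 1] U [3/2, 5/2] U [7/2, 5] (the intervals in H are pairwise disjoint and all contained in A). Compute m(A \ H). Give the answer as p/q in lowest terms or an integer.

The ambient interval has length m(A) = 6 - (-3) = 9.
Since the holes are disjoint and sit inside A, by finite additivity
  m(H) = sum_i (b_i - a_i), and m(A \ H) = m(A) - m(H).
Computing the hole measures:
  m(H_1) = -1/2 - (-2) = 3/2.
  m(H_2) = 1 - 0 = 1.
  m(H_3) = 5/2 - 3/2 = 1.
  m(H_4) = 5 - 7/2 = 3/2.
Summed: m(H) = 3/2 + 1 + 1 + 3/2 = 5.
So m(A \ H) = 9 - 5 = 4.

4


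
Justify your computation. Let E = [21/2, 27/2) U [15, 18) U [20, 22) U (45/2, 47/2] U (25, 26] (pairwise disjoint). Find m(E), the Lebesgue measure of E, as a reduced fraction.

For pairwise disjoint intervals, m(union_i I_i) = sum_i m(I_i),
and m is invariant under swapping open/closed endpoints (single points have measure 0).
So m(E) = sum_i (b_i - a_i).
  I_1 has length 27/2 - 21/2 = 3.
  I_2 has length 18 - 15 = 3.
  I_3 has length 22 - 20 = 2.
  I_4 has length 47/2 - 45/2 = 1.
  I_5 has length 26 - 25 = 1.
Summing:
  m(E) = 3 + 3 + 2 + 1 + 1 = 10.

10


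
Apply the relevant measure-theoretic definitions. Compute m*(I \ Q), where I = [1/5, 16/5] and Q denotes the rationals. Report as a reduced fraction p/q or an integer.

The interval I = [1/5, 16/5] has m(I) = 16/5 - 1/5 = 3 (endpoints are measure-zero, so open/closed/half-open agree). Write I = (I cap Q) u (I \ Q). The rationals in I are countable, so m*(I cap Q) = 0 (cover each rational by intervals whose total length is arbitrarily small). By countable subadditivity m*(I) <= m*(I cap Q) + m*(I \ Q), hence m*(I \ Q) >= m(I) = 3. The reverse inequality m*(I \ Q) <= m*(I) = 3 is trivial since (I \ Q) is a subset of I. Therefore m*(I \ Q) = 3.

3


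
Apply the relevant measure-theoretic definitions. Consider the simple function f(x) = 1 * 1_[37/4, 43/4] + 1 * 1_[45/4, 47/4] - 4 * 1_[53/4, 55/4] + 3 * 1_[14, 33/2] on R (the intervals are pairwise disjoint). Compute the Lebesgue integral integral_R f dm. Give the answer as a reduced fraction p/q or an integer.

For a simple function f = sum_i c_i * 1_{A_i} with disjoint A_i,
  integral f dm = sum_i c_i * m(A_i).
Lengths of the A_i:
  m(A_1) = 43/4 - 37/4 = 3/2.
  m(A_2) = 47/4 - 45/4 = 1/2.
  m(A_3) = 55/4 - 53/4 = 1/2.
  m(A_4) = 33/2 - 14 = 5/2.
Contributions c_i * m(A_i):
  (1) * (3/2) = 3/2.
  (1) * (1/2) = 1/2.
  (-4) * (1/2) = -2.
  (3) * (5/2) = 15/2.
Total: 3/2 + 1/2 - 2 + 15/2 = 15/2.

15/2


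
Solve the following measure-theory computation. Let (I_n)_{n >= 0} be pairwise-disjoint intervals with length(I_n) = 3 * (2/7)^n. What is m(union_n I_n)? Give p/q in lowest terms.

By countable additivity of the Lebesgue measure on pairwise disjoint measurable sets,
  m(union_{n >= 0} I_n) = sum_{n >= 0} m(I_n) = sum_{n >= 0} a * r^n,
  with a = 3 and r = 2/7.
Since 0 < r = 2/7 < 1, the geometric series converges:
  sum_{n >= 0} a * r^n = a / (1 - r).
  = 3 / (1 - 2/7)
  = 3 / (5/7)
  = 21/5.

21/5


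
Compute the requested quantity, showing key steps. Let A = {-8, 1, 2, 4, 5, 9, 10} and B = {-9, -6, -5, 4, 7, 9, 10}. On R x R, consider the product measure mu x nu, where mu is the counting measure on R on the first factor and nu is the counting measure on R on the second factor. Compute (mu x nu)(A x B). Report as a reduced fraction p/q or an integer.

For a measurable rectangle A x B, the product measure satisfies
  (mu x nu)(A x B) = mu(A) * nu(B).
  mu(A) = 7.
  nu(B) = 7.
  (mu x nu)(A x B) = 7 * 7 = 49.

49


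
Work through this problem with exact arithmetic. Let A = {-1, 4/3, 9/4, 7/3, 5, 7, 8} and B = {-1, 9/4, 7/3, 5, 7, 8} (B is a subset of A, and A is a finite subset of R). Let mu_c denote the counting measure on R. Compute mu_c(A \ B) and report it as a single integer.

Counting measure assigns mu_c(E) = |E| (number of elements) when E is finite. For B subset A, A \ B is the set of elements of A not in B, so |A \ B| = |A| - |B|.
|A| = 7, |B| = 6, so mu_c(A \ B) = 7 - 6 = 1.

1


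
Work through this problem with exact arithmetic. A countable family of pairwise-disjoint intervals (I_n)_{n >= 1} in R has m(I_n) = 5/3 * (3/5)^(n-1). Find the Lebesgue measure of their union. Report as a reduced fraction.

By countable additivity of the Lebesgue measure on pairwise disjoint measurable sets,
  m(union_{n >= 1} I_n) = sum_{n >= 1} m(I_n) = sum_{n >= 1} a * r^(n-1),
  with a = 5/3 and r = 3/5.
Since 0 < r = 3/5 < 1, the geometric series converges:
  sum_{n >= 1} a * r^(n-1) = a / (1 - r).
  = 5/3 / (1 - 3/5)
  = 5/3 / (2/5)
  = 25/6.

25/6


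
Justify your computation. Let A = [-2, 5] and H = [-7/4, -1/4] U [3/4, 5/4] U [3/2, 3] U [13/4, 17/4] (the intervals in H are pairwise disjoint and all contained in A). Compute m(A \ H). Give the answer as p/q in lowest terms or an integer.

The ambient interval has length m(A) = 5 - (-2) = 7.
Since the holes are disjoint and sit inside A, by finite additivity
  m(H) = sum_i (b_i - a_i), and m(A \ H) = m(A) - m(H).
Computing the hole measures:
  m(H_1) = -1/4 - (-7/4) = 3/2.
  m(H_2) = 5/4 - 3/4 = 1/2.
  m(H_3) = 3 - 3/2 = 3/2.
  m(H_4) = 17/4 - 13/4 = 1.
Summed: m(H) = 3/2 + 1/2 + 3/2 + 1 = 9/2.
So m(A \ H) = 7 - 9/2 = 5/2.

5/2


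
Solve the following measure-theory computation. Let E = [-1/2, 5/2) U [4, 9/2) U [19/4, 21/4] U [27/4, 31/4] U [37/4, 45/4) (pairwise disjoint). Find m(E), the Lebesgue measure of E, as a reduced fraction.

For pairwise disjoint intervals, m(union_i I_i) = sum_i m(I_i),
and m is invariant under swapping open/closed endpoints (single points have measure 0).
So m(E) = sum_i (b_i - a_i).
  I_1 has length 5/2 - (-1/2) = 3.
  I_2 has length 9/2 - 4 = 1/2.
  I_3 has length 21/4 - 19/4 = 1/2.
  I_4 has length 31/4 - 27/4 = 1.
  I_5 has length 45/4 - 37/4 = 2.
Summing:
  m(E) = 3 + 1/2 + 1/2 + 1 + 2 = 7.

7


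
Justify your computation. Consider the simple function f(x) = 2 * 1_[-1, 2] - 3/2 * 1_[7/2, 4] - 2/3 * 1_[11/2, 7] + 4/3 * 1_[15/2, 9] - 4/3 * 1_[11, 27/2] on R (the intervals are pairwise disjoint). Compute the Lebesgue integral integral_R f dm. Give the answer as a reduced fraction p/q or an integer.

For a simple function f = sum_i c_i * 1_{A_i} with disjoint A_i,
  integral f dm = sum_i c_i * m(A_i).
Lengths of the A_i:
  m(A_1) = 2 - (-1) = 3.
  m(A_2) = 4 - 7/2 = 1/2.
  m(A_3) = 7 - 11/2 = 3/2.
  m(A_4) = 9 - 15/2 = 3/2.
  m(A_5) = 27/2 - 11 = 5/2.
Contributions c_i * m(A_i):
  (2) * (3) = 6.
  (-3/2) * (1/2) = -3/4.
  (-2/3) * (3/2) = -1.
  (4/3) * (3/2) = 2.
  (-4/3) * (5/2) = -10/3.
Total: 6 - 3/4 - 1 + 2 - 10/3 = 35/12.

35/12


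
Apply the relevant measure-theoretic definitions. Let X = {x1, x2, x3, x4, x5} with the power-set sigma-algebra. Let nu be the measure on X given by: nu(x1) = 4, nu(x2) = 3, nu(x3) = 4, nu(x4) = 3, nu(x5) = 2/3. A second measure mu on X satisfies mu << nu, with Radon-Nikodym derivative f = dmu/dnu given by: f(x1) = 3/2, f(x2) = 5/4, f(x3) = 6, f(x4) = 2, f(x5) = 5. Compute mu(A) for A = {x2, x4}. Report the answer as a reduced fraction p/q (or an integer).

By the defining property of the Radon-Nikodym derivative, for every measurable set A,
  mu(A) = integral_A f dnu.
Since nu is a discrete measure concentrated on the atoms of X, the integral over A reduces to the sum
  mu(A) = sum_{x in A} f(x) * nu({x}).
Computing each term:
  x2: f(x2) * nu(x2) = 5/4 * 3 = 15/4.
  x4: f(x4) * nu(x4) = 2 * 3 = 6.
Summing: mu(A) = 15/4 + 6 = 39/4.

39/4


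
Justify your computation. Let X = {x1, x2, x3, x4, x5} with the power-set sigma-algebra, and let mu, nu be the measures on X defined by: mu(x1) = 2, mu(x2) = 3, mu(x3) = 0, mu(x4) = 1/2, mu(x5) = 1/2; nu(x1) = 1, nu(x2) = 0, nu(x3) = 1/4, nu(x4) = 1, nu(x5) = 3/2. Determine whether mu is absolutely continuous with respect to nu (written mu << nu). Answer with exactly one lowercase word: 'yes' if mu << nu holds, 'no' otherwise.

mu << nu means: every nu-null measurable set is also mu-null; equivalently, for every atom x, if nu({x}) = 0 then mu({x}) = 0.
Checking each atom:
  x1: nu = 1 > 0 -> no constraint.
  x2: nu = 0, mu = 3 > 0 -> violates mu << nu.
  x3: nu = 1/4 > 0 -> no constraint.
  x4: nu = 1 > 0 -> no constraint.
  x5: nu = 3/2 > 0 -> no constraint.
The atom(s) x2 violate the condition (nu = 0 but mu > 0). Therefore mu is NOT absolutely continuous w.r.t. nu.

no


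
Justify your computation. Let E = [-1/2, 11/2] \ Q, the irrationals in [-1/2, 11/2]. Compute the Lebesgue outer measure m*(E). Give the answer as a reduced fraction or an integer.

The interval I = [-1/2, 11/2] has m(I) = 11/2 - (-1/2) = 6 (endpoints are measure-zero, so open/closed/half-open agree). Write I = (I cap Q) u (I \ Q). The rationals in I are countable, so m*(I cap Q) = 0 (cover each rational by intervals whose total length is arbitrarily small). By countable subadditivity m*(I) <= m*(I cap Q) + m*(I \ Q), hence m*(I \ Q) >= m(I) = 6. The reverse inequality m*(I \ Q) <= m*(I) = 6 is trivial since (I \ Q) is a subset of I. Therefore m*(I \ Q) = 6.

6


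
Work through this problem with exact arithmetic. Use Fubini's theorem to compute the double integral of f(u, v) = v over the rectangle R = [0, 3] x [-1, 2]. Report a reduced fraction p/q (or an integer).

f(u, v) is a tensor product of a function of u and a function of v, and both factors are bounded continuous (hence Lebesgue integrable) on the rectangle, so Fubini's theorem applies:
  integral_R f d(m x m) = (integral_a1^b1 1 du) * (integral_a2^b2 v dv).
Inner integral in u: integral_{0}^{3} 1 du = (3^1 - 0^1)/1
  = 3.
Inner integral in v: integral_{-1}^{2} v dv = (2^2 - (-1)^2)/2
  = 3/2.
Product: (3) * (3/2) = 9/2.

9/2


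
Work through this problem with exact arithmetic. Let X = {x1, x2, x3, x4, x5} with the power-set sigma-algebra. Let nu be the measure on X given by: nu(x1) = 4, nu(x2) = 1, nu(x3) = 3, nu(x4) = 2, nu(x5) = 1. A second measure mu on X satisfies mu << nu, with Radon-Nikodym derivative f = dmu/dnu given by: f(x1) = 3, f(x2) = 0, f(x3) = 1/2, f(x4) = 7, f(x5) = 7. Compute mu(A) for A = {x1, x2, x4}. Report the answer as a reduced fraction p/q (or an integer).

By the defining property of the Radon-Nikodym derivative, for every measurable set A,
  mu(A) = integral_A f dnu.
Since nu is a discrete measure concentrated on the atoms of X, the integral over A reduces to the sum
  mu(A) = sum_{x in A} f(x) * nu({x}).
Computing each term:
  x1: f(x1) * nu(x1) = 3 * 4 = 12.
  x2: f(x2) * nu(x2) = 0 * 1 = 0.
  x4: f(x4) * nu(x4) = 7 * 2 = 14.
Summing: mu(A) = 12 + 0 + 14 = 26.

26


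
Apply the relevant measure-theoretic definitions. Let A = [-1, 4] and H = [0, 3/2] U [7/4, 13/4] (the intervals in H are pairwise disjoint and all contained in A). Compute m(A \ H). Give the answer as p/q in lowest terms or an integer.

The ambient interval has length m(A) = 4 - (-1) = 5.
Since the holes are disjoint and sit inside A, by finite additivity
  m(H) = sum_i (b_i - a_i), and m(A \ H) = m(A) - m(H).
Computing the hole measures:
  m(H_1) = 3/2 - 0 = 3/2.
  m(H_2) = 13/4 - 7/4 = 3/2.
Summed: m(H) = 3/2 + 3/2 = 3.
So m(A \ H) = 5 - 3 = 2.

2


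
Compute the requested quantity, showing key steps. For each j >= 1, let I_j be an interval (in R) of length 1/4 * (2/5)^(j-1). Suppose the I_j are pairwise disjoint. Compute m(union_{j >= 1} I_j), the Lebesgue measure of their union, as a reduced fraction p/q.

By countable additivity of the Lebesgue measure on pairwise disjoint measurable sets,
  m(union_{j >= 1} I_j) = sum_{j >= 1} m(I_j) = sum_{j >= 1} a * r^(j-1),
  with a = 1/4 and r = 2/5.
Since 0 < r = 2/5 < 1, the geometric series converges:
  sum_{j >= 1} a * r^(j-1) = a / (1 - r).
  = 1/4 / (1 - 2/5)
  = 1/4 / (3/5)
  = 5/12.

5/12


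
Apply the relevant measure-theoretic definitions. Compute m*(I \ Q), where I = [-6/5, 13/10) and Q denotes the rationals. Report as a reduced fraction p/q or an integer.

The interval I = [-6/5, 13/10) has m(I) = 13/10 - (-6/5) = 5/2 (endpoints are measure-zero, so open/closed/half-open agree). Write I = (I cap Q) u (I \ Q). The rationals in I are countable, so m*(I cap Q) = 0 (cover each rational by intervals whose total length is arbitrarily small). By countable subadditivity m*(I) <= m*(I cap Q) + m*(I \ Q), hence m*(I \ Q) >= m(I) = 5/2. The reverse inequality m*(I \ Q) <= m*(I) = 5/2 is trivial since (I \ Q) is a subset of I. Therefore m*(I \ Q) = 5/2.

5/2


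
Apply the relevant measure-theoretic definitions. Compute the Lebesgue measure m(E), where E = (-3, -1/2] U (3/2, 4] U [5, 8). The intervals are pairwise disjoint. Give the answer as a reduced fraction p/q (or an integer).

For pairwise disjoint intervals, m(union_i I_i) = sum_i m(I_i),
and m is invariant under swapping open/closed endpoints (single points have measure 0).
So m(E) = sum_i (b_i - a_i).
  I_1 has length -1/2 - (-3) = 5/2.
  I_2 has length 4 - 3/2 = 5/2.
  I_3 has length 8 - 5 = 3.
Summing:
  m(E) = 5/2 + 5/2 + 3 = 8.

8


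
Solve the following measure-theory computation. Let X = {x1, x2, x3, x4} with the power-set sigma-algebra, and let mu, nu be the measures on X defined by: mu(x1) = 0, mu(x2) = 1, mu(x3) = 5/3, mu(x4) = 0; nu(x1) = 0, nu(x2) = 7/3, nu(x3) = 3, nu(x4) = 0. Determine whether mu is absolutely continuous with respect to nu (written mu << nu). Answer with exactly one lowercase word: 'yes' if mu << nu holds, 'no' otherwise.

mu << nu means: every nu-null measurable set is also mu-null; equivalently, for every atom x, if nu({x}) = 0 then mu({x}) = 0.
Checking each atom:
  x1: nu = 0, mu = 0 -> consistent with mu << nu.
  x2: nu = 7/3 > 0 -> no constraint.
  x3: nu = 3 > 0 -> no constraint.
  x4: nu = 0, mu = 0 -> consistent with mu << nu.
No atom violates the condition. Therefore mu << nu.

yes


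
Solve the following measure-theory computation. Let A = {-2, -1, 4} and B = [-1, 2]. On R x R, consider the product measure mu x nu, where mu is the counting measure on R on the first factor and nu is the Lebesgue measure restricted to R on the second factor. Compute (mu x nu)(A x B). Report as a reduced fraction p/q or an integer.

For a measurable rectangle A x B, the product measure satisfies
  (mu x nu)(A x B) = mu(A) * nu(B).
  mu(A) = 3.
  nu(B) = 3.
  (mu x nu)(A x B) = 3 * 3 = 9.

9


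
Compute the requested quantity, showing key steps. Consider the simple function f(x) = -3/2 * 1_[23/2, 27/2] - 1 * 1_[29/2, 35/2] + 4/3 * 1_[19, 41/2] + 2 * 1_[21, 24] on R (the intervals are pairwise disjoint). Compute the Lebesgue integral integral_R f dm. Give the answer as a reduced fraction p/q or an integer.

For a simple function f = sum_i c_i * 1_{A_i} with disjoint A_i,
  integral f dm = sum_i c_i * m(A_i).
Lengths of the A_i:
  m(A_1) = 27/2 - 23/2 = 2.
  m(A_2) = 35/2 - 29/2 = 3.
  m(A_3) = 41/2 - 19 = 3/2.
  m(A_4) = 24 - 21 = 3.
Contributions c_i * m(A_i):
  (-3/2) * (2) = -3.
  (-1) * (3) = -3.
  (4/3) * (3/2) = 2.
  (2) * (3) = 6.
Total: -3 - 3 + 2 + 6 = 2.

2


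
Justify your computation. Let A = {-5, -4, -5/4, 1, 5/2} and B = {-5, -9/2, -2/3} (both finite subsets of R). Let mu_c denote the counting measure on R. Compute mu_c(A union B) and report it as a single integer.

Counting measure on a finite set equals cardinality. By inclusion-exclusion, |A union B| = |A| + |B| - |A cap B|.
|A| = 5, |B| = 3, |A cap B| = 1.
So mu_c(A union B) = 5 + 3 - 1 = 7.

7


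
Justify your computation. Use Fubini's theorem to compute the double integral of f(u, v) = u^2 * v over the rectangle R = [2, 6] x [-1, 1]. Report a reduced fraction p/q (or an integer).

f(u, v) is a tensor product of a function of u and a function of v, and both factors are bounded continuous (hence Lebesgue integrable) on the rectangle, so Fubini's theorem applies:
  integral_R f d(m x m) = (integral_a1^b1 u^2 du) * (integral_a2^b2 v dv).
Inner integral in u: integral_{2}^{6} u^2 du = (6^3 - 2^3)/3
  = 208/3.
Inner integral in v: integral_{-1}^{1} v dv = (1^2 - (-1)^2)/2
  = 0.
Product: (208/3) * (0) = 0.

0


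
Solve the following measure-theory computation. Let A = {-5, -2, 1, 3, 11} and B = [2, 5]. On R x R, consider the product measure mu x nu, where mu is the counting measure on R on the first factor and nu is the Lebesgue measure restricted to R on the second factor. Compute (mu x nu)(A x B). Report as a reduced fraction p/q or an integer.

For a measurable rectangle A x B, the product measure satisfies
  (mu x nu)(A x B) = mu(A) * nu(B).
  mu(A) = 5.
  nu(B) = 3.
  (mu x nu)(A x B) = 5 * 3 = 15.

15


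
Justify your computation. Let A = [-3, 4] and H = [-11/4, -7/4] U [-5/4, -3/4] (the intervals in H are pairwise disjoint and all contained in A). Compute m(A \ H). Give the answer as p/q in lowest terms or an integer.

The ambient interval has length m(A) = 4 - (-3) = 7.
Since the holes are disjoint and sit inside A, by finite additivity
  m(H) = sum_i (b_i - a_i), and m(A \ H) = m(A) - m(H).
Computing the hole measures:
  m(H_1) = -7/4 - (-11/4) = 1.
  m(H_2) = -3/4 - (-5/4) = 1/2.
Summed: m(H) = 1 + 1/2 = 3/2.
So m(A \ H) = 7 - 3/2 = 11/2.

11/2


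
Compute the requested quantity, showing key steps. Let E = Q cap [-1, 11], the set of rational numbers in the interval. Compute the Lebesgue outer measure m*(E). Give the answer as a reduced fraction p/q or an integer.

E = Q cap [-1, 11] is a subset of Q, which is countable. Enumerate Q = {q_1, q_2, ...}; for any eps > 0, cover q_k by the open interval (q_k - eps/2^(k+1), q_k + eps/2^(k+1)), of length eps/2^k. The total cover length is sum_{k>=1} eps/2^k = eps. Hence m*(E) <= m*(Q) <= eps for every eps > 0, and since outer measure is non-negative, m*(E) = 0.

0


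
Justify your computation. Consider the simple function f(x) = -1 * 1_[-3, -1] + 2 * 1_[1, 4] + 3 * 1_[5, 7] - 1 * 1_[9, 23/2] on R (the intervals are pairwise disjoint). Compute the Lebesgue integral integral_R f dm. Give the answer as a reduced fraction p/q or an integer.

For a simple function f = sum_i c_i * 1_{A_i} with disjoint A_i,
  integral f dm = sum_i c_i * m(A_i).
Lengths of the A_i:
  m(A_1) = -1 - (-3) = 2.
  m(A_2) = 4 - 1 = 3.
  m(A_3) = 7 - 5 = 2.
  m(A_4) = 23/2 - 9 = 5/2.
Contributions c_i * m(A_i):
  (-1) * (2) = -2.
  (2) * (3) = 6.
  (3) * (2) = 6.
  (-1) * (5/2) = -5/2.
Total: -2 + 6 + 6 - 5/2 = 15/2.

15/2


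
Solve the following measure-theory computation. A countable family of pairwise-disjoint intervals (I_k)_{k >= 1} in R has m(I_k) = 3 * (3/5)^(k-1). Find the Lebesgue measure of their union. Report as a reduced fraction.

By countable additivity of the Lebesgue measure on pairwise disjoint measurable sets,
  m(union_{k >= 1} I_k) = sum_{k >= 1} m(I_k) = sum_{k >= 1} a * r^(k-1),
  with a = 3 and r = 3/5.
Since 0 < r = 3/5 < 1, the geometric series converges:
  sum_{k >= 1} a * r^(k-1) = a / (1 - r).
  = 3 / (1 - 3/5)
  = 3 / (2/5)
  = 15/2.

15/2
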